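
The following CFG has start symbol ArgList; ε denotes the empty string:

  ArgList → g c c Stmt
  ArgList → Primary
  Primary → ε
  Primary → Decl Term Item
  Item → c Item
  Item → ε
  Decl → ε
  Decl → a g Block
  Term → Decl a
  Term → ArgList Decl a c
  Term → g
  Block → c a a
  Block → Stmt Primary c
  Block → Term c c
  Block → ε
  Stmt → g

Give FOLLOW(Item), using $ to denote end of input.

In Primary → Decl Term Item: Item is at the end, add FOLLOW(Primary) = { $, a, c }.
In Item → c Item: Item is at the end, add FOLLOW(Item) = { $, a, c }.
Union: FOLLOW(Item) = { $, a, c }.

{ $, a, c }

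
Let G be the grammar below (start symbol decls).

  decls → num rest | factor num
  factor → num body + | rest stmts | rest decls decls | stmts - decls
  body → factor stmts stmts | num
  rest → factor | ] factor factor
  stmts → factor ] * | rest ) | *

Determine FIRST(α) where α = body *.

{ *, ], num }

Add FIRST(body) = { *, ], num }; body is not nullable, stop.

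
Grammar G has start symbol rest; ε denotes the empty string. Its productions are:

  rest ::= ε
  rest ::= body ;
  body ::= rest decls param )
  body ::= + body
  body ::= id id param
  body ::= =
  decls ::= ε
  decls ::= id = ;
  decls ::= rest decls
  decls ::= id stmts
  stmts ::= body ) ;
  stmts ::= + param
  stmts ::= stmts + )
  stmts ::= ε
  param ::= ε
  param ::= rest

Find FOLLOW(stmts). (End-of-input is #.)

In decls ::= id stmts: stmts is at the end, add FOLLOW(decls) = { ), +, =, id }.
In stmts ::= stmts + ): add FIRST(+ )) = { + }.
Union: FOLLOW(stmts) = { ), +, =, id }.

{ ), +, =, id }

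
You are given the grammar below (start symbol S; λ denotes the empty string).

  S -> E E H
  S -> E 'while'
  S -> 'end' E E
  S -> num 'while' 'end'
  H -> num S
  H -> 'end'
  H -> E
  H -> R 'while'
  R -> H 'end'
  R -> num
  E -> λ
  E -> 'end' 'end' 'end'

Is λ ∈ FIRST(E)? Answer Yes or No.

Yes

E has an λ-production, so E ⇒ λ.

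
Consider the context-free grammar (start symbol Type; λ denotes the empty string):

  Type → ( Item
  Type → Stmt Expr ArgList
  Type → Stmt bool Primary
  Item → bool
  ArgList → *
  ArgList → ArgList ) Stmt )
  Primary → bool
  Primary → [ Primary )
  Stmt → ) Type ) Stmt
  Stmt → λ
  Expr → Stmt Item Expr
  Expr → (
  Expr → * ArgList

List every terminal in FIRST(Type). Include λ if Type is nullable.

{ (, ), *, bool }

Type → ( Item contributes {(}.
From Type → Stmt Expr ArgList: Stmt nullable, take FIRST(Stmt) ∪ FIRST(Expr) = { (, ), *, bool }.
From Type → Stmt bool Primary: Stmt nullable, take FIRST(Stmt) ∪ {bool} = { ), bool }.
Union: FIRST(Type) = { (, ), *, bool }.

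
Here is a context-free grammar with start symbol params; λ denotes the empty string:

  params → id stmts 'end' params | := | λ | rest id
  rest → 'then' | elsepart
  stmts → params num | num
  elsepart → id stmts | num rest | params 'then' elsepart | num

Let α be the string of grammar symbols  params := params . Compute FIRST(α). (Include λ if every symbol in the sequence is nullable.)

Add FIRST(params)\{λ} = { 'then', :=, id, num }; params is nullable, continue.
:= is a terminal; add {:=} and stop.

{ 'then', :=, id, num }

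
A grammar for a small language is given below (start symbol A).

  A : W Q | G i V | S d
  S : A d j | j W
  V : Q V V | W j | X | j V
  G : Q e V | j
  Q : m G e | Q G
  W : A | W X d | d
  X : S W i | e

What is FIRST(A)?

{ d, j, m }

From A : W Q: add FIRST(W) = { d, j, m }.
From A : G i V: add FIRST(G) = { j, m }.
From A : S d: add FIRST(S) = { d, j, m }.
Union: FIRST(A) = { d, j, m }.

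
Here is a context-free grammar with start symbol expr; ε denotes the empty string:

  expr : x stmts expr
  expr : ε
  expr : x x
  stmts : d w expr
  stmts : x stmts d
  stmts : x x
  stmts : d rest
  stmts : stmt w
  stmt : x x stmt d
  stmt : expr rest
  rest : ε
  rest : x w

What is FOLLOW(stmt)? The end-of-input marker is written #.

{ d, w }

In stmts : stmt w: add FIRST(w) = { w }.
In stmt : x x stmt d: add FIRST(d) = { d }.
Union: FOLLOW(stmt) = { d, w }.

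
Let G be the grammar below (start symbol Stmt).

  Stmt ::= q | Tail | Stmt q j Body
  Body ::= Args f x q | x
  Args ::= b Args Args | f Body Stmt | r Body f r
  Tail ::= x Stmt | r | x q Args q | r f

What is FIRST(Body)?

From Body ::= Args f x q: add FIRST(Args) = { b, f, r }.
Body ::= x contributes {x}.
Union: FIRST(Body) = { b, f, r, x }.

{ b, f, r, x }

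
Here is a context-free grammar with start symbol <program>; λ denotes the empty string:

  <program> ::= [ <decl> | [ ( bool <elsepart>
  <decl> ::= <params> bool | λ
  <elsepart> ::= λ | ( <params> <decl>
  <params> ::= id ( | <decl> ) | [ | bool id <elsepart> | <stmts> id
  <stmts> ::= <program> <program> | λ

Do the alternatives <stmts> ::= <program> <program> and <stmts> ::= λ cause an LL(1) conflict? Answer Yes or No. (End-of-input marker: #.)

No

FIRST(<program> <program>) = { [ } and FIRST(λ) = { λ }.
The second is nullable but FOLLOW(<stmts>) = { id } is disjoint from FIRST of the first.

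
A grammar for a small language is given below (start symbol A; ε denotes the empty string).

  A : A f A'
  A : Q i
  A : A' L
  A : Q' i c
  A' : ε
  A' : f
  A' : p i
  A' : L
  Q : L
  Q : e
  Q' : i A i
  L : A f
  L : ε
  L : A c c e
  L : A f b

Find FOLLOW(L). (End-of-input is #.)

{ #, c, e, f, i, p }

In A : A' L: L is at the end, add FOLLOW(A) = { #, c, f, i }.
In A' : L: L is at the end, add FOLLOW(A') = { #, c, e, f, i, p }.
In Q : L: L is at the end, add FOLLOW(Q) = { i }.
Union: FOLLOW(L) = { #, c, e, f, i, p }.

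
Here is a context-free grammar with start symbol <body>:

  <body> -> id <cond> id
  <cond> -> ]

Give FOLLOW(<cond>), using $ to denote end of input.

In <body> -> id <cond> id: add FIRST(id) = { id }.
Union: FOLLOW(<cond>) = { id }.

{ id }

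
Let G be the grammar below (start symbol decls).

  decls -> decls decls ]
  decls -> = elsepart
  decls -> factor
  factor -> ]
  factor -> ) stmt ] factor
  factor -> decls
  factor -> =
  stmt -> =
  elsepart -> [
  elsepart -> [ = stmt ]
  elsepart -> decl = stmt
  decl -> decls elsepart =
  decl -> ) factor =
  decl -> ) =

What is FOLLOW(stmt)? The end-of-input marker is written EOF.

In factor -> ) stmt ] factor: add FIRST(] factor) = { ] }.
In elsepart -> [ = stmt ]: add FIRST(]) = { ] }.
In elsepart -> decl = stmt: stmt is at the end, add FOLLOW(elsepart) = { EOF, ), =, [, ] }.
Union: FOLLOW(stmt) = { EOF, ), =, [, ] }.

{ EOF, ), =, [, ] }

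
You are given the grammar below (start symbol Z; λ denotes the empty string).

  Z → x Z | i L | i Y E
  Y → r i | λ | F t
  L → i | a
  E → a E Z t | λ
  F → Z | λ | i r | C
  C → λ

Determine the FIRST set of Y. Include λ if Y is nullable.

{ i, r, t, x, λ }

Y → r i contributes {r}.
Y → λ contributes λ.
From Y → F t: F nullable, take FIRST(F) ∪ {t} = { i, t, x }.
Union: FIRST(Y) = { i, r, t, x, λ }.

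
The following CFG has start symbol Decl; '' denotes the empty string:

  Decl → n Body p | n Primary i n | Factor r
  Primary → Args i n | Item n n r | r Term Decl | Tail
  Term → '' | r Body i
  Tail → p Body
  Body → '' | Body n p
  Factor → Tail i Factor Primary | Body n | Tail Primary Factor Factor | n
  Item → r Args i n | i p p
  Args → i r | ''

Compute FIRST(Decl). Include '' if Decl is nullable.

{ n, p }

Decl → n Body p contributes {n}.
Decl → n Primary i n contributes {n}.
From Decl → Factor r: add FIRST(Factor) = { n, p }.
Union: FIRST(Decl) = { n, p }.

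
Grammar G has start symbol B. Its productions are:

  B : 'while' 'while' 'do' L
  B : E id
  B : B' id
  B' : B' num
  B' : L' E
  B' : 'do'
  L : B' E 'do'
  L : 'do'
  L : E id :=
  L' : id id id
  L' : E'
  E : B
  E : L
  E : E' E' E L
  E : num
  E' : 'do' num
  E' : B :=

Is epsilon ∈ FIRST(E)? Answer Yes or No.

No

No nonterminal in this grammar is nullable.
No production of E has an RHS whose symbols are all nullable, so E is not nullable.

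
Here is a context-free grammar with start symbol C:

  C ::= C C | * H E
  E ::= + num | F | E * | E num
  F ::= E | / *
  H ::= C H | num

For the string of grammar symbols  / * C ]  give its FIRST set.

/ is a terminal; add {/} and stop.

{ / }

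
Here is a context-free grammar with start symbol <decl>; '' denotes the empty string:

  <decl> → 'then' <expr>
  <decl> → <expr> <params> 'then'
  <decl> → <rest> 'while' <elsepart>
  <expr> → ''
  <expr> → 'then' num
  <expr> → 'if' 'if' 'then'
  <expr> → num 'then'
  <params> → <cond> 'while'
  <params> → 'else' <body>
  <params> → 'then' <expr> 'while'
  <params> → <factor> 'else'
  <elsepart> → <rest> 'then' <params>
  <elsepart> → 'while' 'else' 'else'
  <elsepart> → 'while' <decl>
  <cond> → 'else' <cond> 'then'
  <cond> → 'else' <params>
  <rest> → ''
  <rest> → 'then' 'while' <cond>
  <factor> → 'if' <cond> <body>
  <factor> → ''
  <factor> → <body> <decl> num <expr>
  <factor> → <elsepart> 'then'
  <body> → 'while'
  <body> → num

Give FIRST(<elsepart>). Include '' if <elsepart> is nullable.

From <elsepart> → <rest> 'then' <params>: <rest> nullable, take FIRST(<rest>) ∪ {'then'} = { 'then' }.
<elsepart> → 'while' 'else' 'else' contributes {'while'}.
<elsepart> → 'while' <decl> contributes {'while'}.
Union: FIRST(<elsepart>) = { 'then', 'while' }.

{ 'then', 'while' }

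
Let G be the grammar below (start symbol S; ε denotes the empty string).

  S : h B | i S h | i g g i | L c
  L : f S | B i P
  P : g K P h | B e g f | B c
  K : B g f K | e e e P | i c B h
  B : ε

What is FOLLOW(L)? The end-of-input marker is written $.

In S : L c: add FIRST(c) = { c }.
Union: FOLLOW(L) = { c }.

{ c }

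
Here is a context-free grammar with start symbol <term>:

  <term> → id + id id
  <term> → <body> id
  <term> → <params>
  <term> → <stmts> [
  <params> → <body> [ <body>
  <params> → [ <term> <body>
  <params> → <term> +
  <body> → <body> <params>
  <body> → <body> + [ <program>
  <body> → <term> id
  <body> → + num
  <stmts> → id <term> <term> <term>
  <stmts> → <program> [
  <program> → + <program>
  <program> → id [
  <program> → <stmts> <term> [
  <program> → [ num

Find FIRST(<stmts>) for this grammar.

{ +, [, id }

<stmts> → id <term> <term> <term> contributes {id}.
From <stmts> → <program> [: add FIRST(<program>) = { +, [, id }.
Union: FIRST(<stmts>) = { +, [, id }.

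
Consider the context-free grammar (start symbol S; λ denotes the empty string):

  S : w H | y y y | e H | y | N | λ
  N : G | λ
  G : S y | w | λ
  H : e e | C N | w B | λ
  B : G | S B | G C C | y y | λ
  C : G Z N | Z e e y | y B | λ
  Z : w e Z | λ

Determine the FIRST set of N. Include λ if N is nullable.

{ e, w, y, λ }

From N : G: add FIRST(G) = { e, w, y, λ } (including λ since G is nullable).
N : λ contributes λ.
Union: FIRST(N) = { e, w, y, λ }.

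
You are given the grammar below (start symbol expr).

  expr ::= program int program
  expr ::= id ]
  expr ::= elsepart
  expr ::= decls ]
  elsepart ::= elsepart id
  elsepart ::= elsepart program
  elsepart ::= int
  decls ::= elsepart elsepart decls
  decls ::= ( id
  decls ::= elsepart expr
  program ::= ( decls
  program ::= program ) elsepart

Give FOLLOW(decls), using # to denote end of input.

{ #, (, ), ], id, int }

In expr ::= decls ]: add FIRST(]) = { ] }.
In decls ::= elsepart elsepart decls: decls is at the end, add FOLLOW(decls) = { #, (, ), ], id, int }.
In program ::= ( decls: decls is at the end, add FOLLOW(program) = { #, (, ), ], id, int }.
Union: FOLLOW(decls) = { #, (, ), ], id, int }.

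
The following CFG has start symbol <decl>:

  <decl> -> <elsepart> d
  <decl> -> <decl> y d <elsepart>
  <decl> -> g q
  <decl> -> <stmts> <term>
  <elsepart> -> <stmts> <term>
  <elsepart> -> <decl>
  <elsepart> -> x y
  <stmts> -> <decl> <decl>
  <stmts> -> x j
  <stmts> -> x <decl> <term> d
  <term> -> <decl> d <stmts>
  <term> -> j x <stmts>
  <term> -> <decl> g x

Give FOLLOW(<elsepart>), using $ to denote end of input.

In <decl> -> <elsepart> d: add FIRST(d) = { d }.
In <decl> -> <decl> y d <elsepart>: <elsepart> is at the end, add FOLLOW(<decl>) = { $, d, g, j, x, y }.
Union: FOLLOW(<elsepart>) = { $, d, g, j, x, y }.

{ $, d, g, j, x, y }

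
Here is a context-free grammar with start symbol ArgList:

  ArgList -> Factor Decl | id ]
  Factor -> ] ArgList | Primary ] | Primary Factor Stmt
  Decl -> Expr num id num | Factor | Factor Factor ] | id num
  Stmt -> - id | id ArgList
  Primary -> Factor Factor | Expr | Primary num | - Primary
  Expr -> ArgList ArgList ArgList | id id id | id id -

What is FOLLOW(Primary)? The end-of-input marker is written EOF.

In Factor -> Primary ]: add FIRST(]) = { ] }.
In Factor -> Primary Factor Stmt: add FIRST(Factor Stmt) = { -, ], id }.
In Primary -> Primary num: add FIRST(num) = { num }.
In Primary -> - Primary: Primary is at the end, add FOLLOW(Primary) = { -, ], id, num }.
Union: FOLLOW(Primary) = { -, ], id, num }.

{ -, ], id, num }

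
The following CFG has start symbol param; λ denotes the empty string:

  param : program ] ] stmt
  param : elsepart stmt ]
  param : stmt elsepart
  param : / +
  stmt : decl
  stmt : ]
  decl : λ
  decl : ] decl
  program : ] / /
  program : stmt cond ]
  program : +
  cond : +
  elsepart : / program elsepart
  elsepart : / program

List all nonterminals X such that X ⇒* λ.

Directly nullable (have an λ-production): decl.
stmt : decl with every symbol nullable, so stmt is nullable.
No other nonterminal has a production whose RHS symbols are all nullable.

{ decl, stmt }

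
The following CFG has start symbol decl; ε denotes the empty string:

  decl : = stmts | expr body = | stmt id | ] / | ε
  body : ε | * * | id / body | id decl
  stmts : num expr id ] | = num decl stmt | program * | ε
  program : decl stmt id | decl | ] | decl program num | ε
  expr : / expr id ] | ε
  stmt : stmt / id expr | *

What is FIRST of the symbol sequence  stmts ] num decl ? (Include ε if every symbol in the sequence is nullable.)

Add FIRST(stmts)\{ε} = { *, /, =, ], id, num }; stmts is nullable, continue.
] is a terminal; add {]} and stop.

{ *, /, =, ], id, num }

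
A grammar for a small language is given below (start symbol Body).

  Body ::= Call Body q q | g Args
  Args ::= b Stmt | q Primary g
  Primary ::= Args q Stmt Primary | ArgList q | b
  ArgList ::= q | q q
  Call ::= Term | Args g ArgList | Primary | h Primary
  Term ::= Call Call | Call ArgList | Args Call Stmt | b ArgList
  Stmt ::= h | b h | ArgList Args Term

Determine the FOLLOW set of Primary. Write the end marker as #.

In Args ::= q Primary g: add FIRST(g) = { g }.
In Primary ::= Args q Stmt Primary: Primary is at the end, add FOLLOW(Primary) = { #, b, g, h, q }.
In Call ::= Primary: Primary is at the end, add FOLLOW(Call) = { #, b, g, h, q }.
In Call ::= h Primary: Primary is at the end, add FOLLOW(Call) = { #, b, g, h, q }.
Union: FOLLOW(Primary) = { #, b, g, h, q }.

{ #, b, g, h, q }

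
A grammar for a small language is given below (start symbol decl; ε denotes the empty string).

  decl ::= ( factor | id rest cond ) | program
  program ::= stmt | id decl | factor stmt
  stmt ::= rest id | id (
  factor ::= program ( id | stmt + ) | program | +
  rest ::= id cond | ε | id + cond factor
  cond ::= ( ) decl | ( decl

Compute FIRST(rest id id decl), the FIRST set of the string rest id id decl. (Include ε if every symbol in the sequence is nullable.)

{ id }

Add FIRST(rest)\{ε} = { id }; rest is nullable, continue.
id is a terminal; add {id} and stop.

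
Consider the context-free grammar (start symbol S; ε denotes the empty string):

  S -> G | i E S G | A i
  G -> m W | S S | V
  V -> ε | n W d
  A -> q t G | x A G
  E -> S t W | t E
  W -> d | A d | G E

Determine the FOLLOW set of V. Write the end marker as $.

In G -> V: V is at the end, add FOLLOW(G) = { $, d, i, m, n, q, t, x }.
Union: FOLLOW(V) = { $, d, i, m, n, q, t, x }.

{ $, d, i, m, n, q, t, x }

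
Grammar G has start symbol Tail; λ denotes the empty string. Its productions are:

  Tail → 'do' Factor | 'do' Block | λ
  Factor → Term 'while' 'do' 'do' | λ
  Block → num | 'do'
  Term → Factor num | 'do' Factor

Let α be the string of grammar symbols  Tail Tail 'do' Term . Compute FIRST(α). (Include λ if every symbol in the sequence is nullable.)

{ 'do' }

Add FIRST(Tail)\{λ} = { 'do' }; Tail is nullable, continue.
Add FIRST(Tail)\{λ} = { 'do' }; Tail is nullable, continue.
'do' is a terminal; add {'do'} and stop.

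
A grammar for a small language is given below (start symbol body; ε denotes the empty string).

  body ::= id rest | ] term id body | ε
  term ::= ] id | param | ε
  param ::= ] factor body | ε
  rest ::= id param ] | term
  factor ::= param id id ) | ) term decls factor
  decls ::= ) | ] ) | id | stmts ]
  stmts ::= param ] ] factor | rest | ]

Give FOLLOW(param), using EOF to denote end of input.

In term ::= param: param is at the end, add FOLLOW(term) = { EOF, ), ], id }.
In rest ::= id param ]: add FIRST(]) = { ] }.
In factor ::= param id id ): add FIRST(id id )) = { id }.
In stmts ::= param ] ] factor: add FIRST(] ] factor) = { ] }.
Union: FOLLOW(param) = { EOF, ), ], id }.

{ EOF, ), ], id }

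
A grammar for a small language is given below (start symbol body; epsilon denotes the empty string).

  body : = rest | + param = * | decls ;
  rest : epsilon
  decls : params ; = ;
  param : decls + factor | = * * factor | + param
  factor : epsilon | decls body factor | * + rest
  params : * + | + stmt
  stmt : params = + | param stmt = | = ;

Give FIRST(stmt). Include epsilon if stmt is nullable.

From stmt : params = +: add FIRST(params) = { *, + }.
From stmt : param stmt =: add FIRST(param) = { *, +, = }.
stmt : = ; contributes {=}.
Union: FIRST(stmt) = { *, +, = }.

{ *, +, = }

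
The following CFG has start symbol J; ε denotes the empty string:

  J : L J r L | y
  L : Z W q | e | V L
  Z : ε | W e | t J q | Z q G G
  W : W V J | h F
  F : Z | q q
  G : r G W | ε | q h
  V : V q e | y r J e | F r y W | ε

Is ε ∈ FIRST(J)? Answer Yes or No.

Nullable nonterminals: F, G, V, Z.
No production of J has an RHS whose symbols are all nullable, so J is not nullable.

No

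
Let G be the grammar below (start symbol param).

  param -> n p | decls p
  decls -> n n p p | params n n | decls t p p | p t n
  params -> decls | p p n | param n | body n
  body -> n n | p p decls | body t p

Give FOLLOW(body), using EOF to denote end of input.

{ n, t }

In params -> body n: add FIRST(n) = { n }.
In body -> body t p: add FIRST(t p) = { t }.
Union: FOLLOW(body) = { n, t }.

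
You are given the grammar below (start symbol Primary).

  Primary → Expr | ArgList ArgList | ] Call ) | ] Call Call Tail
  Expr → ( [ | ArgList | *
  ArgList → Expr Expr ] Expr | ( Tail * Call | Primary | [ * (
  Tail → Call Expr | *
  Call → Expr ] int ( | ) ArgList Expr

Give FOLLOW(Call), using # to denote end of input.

{ #, (, ), *, [, ] }

In Primary → ] Call ): add FIRST()) = { ) }.
In Primary → ] Call Call Tail: add FIRST(Call Tail) = { (, ), *, [, ] }.
In Primary → ] Call Call Tail: add FIRST(Tail) = { (, ), *, [, ] }.
In ArgList → ( Tail * Call: Call is at the end, add FOLLOW(ArgList) = { #, (, ), *, [, ] }.
In Tail → Call Expr: add FIRST(Expr) = { (, *, [, ] }.
Union: FOLLOW(Call) = { #, (, ), *, [, ] }.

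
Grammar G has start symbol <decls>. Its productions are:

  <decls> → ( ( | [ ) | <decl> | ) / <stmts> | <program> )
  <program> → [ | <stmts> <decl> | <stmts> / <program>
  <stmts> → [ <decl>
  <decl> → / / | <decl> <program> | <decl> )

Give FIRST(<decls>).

{ (, ), /, [ }

<decls> → ( ( contributes {(}.
<decls> → [ ) contributes {[}.
From <decls> → <decl>: add FIRST(<decl>) = { / }.
<decls> → ) / <stmts> contributes {)}.
From <decls> → <program> ): add FIRST(<program>) = { [ }.
Union: FIRST(<decls>) = { (, ), /, [ }.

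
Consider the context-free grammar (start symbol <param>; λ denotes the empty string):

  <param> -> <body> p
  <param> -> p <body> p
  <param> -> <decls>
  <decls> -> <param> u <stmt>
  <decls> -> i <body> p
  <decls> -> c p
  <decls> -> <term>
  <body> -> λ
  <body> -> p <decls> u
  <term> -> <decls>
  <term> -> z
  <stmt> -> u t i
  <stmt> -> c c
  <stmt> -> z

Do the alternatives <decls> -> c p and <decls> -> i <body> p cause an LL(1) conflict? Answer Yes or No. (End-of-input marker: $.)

FIRST(c p) = { c } and FIRST(i <body> p) = { i }.
The FIRST sets are disjoint and neither alternative is nullable — no conflict.

No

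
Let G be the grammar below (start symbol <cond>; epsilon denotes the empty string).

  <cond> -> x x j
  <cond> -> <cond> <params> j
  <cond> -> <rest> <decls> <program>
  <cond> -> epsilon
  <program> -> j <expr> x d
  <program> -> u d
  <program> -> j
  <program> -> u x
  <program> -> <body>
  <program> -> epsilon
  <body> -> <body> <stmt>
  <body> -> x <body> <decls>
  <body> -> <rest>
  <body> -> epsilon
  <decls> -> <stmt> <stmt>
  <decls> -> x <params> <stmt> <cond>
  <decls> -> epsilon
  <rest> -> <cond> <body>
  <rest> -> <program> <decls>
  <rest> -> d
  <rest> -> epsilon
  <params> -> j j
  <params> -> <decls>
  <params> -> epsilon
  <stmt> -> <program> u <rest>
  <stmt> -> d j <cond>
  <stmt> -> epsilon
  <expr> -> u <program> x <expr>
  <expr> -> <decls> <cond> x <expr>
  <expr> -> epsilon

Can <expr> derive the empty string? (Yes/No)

<expr> has an epsilon-production, so <expr> ⇒ epsilon.

Yes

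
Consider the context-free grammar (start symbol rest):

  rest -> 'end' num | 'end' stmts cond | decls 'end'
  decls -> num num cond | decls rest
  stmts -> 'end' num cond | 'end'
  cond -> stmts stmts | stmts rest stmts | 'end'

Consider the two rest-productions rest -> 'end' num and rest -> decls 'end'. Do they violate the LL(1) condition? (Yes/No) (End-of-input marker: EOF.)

No

FIRST('end' num) = { 'end' } and FIRST(decls 'end') = { num }.
The FIRST sets are disjoint and neither alternative is nullable — no conflict.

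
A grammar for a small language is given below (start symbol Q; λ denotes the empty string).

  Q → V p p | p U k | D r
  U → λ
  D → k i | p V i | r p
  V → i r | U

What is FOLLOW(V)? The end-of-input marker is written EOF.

{ i, p }

In Q → V p p: add FIRST(p p) = { p }.
In D → p V i: add FIRST(i) = { i }.
Union: FOLLOW(V) = { i, p }.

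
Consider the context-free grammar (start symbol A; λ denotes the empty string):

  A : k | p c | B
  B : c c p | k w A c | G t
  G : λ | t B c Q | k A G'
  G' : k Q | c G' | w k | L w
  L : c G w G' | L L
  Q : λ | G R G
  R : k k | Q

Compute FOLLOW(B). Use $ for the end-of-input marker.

In A : B: B is at the end, add FOLLOW(A) = { $, c, k, w }.
In G : t B c Q: add FIRST(c Q) = { c }.
Union: FOLLOW(B) = { $, c, k, w }.

{ $, c, k, w }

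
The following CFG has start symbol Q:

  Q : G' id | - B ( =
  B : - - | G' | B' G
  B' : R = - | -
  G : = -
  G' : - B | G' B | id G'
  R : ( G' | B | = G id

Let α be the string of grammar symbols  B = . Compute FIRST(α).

Add FIRST(B) = { (, -, =, id }; B is not nullable, stop.

{ (, -, =, id }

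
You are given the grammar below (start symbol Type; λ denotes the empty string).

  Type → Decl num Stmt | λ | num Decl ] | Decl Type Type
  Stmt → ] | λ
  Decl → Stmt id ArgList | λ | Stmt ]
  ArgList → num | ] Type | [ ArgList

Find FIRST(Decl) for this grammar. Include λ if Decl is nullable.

{ ], id, λ }

From Decl → Stmt id ArgList: Stmt nullable, take FIRST(Stmt) ∪ {id} = { ], id }.
Decl → λ contributes λ.
From Decl → Stmt ]: Stmt nullable, take FIRST(Stmt) ∪ {]} = { ] }.
Union: FIRST(Decl) = { ], id, λ }.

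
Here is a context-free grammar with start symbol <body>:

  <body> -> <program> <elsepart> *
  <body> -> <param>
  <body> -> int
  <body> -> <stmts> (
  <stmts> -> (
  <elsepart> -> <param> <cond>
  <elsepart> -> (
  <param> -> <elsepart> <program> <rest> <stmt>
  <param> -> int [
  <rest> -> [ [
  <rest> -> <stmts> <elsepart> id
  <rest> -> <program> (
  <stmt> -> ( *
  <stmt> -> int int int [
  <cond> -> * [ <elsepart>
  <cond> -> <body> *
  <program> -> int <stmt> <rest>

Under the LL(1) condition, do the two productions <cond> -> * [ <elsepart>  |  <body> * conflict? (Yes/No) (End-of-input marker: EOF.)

FIRST(* [ <elsepart>) = { * } and FIRST(<body> *) = { (, int }.
The FIRST sets are disjoint and neither alternative is nullable — no conflict.

No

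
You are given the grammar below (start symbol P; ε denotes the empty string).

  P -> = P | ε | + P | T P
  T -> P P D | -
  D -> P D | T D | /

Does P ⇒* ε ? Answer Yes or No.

Yes

P has an ε-production, so P ⇒ ε.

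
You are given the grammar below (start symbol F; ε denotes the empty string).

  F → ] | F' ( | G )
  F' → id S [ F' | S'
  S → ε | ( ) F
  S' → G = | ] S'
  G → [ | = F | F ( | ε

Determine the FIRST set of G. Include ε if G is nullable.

{ ), =, [, ], id, ε }

G → [ contributes {[}.
G → = F contributes {=}.
From G → F (: add FIRST(F) = { ), =, [, ], id }.
G → ε contributes ε.
Union: FIRST(G) = { ), =, [, ], id, ε }.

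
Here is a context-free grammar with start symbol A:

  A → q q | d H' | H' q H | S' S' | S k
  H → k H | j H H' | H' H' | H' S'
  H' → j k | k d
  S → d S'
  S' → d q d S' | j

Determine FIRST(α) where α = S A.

{ d }

Add FIRST(S) = { d }; S is not nullable, stop.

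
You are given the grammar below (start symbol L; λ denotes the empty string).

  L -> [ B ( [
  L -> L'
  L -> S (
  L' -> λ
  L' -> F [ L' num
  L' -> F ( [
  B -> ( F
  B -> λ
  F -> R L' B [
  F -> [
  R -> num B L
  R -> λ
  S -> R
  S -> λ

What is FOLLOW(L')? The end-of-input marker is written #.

In L -> L': L' is at the end, add FOLLOW(L) = { #, (, [, num }.
In L' -> F [ L' num: add FIRST(num) = { num }.
In F -> R L' B [: add FIRST(B [) = { (, [ }.
Union: FOLLOW(L') = { #, (, [, num }.

{ #, (, [, num }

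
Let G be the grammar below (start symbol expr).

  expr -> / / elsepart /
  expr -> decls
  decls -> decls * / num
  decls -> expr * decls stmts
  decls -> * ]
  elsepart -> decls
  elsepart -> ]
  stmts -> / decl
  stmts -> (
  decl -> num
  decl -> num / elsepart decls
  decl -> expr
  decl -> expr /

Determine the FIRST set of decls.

From decls -> decls * / num: add FIRST(decls) = { *, / }.
From decls -> expr * decls stmts: add FIRST(expr) = { *, / }.
decls -> * ] contributes {*}.
Union: FIRST(decls) = { *, / }.

{ *, / }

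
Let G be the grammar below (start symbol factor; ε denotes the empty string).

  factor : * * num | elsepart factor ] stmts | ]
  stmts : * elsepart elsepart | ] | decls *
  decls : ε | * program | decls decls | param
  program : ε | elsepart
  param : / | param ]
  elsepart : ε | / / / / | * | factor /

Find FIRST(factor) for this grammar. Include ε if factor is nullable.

{ *, /, ] }

factor : * * num contributes {*}.
From factor : elsepart factor ] stmts: elsepart nullable, take FIRST(elsepart) ∪ FIRST(factor) = { *, /, ] }.
factor : ] contributes {]}.
Union: FIRST(factor) = { *, /, ] }.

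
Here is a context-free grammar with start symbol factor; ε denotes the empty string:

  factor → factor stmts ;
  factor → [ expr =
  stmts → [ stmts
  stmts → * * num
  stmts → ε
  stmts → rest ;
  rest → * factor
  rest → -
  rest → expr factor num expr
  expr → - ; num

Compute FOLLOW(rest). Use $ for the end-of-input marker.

{ ; }

In stmts → rest ;: add FIRST(;) = { ; }.
Union: FOLLOW(rest) = { ; }.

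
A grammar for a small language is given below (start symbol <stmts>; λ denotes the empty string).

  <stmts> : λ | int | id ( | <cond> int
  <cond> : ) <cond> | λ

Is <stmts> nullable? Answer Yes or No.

<stmts> has an λ-production, so <stmts> ⇒ λ.

Yes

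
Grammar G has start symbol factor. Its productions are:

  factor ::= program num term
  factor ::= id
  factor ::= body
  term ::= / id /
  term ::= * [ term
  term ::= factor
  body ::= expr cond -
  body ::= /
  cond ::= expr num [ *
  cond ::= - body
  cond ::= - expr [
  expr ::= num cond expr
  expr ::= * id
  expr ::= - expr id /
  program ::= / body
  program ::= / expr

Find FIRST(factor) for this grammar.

{ *, -, /, id, num }

From factor ::= program num term: add FIRST(program) = { / }.
factor ::= id contributes {id}.
From factor ::= body: add FIRST(body) = { *, -, /, num }.
Union: FIRST(factor) = { *, -, /, id, num }.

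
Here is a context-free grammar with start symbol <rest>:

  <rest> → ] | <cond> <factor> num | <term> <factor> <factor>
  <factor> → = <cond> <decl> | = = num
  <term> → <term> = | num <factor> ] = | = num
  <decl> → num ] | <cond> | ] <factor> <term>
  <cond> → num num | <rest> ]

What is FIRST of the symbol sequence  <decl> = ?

Add FIRST(<decl>) = { =, ], num }; <decl> is not nullable, stop.

{ =, ], num }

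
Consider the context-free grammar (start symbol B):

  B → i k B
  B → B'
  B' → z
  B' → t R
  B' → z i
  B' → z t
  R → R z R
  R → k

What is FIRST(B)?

{ i, t, z }

B → i k B contributes {i}.
From B → B': add FIRST(B') = { t, z }.
Union: FIRST(B) = { i, t, z }.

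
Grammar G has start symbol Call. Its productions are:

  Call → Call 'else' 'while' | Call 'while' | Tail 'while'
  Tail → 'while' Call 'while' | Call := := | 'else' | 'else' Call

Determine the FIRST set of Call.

From Call → Call 'else' 'while': add FIRST(Call) = { 'else', 'while' }.
From Call → Call 'while': add FIRST(Call) = { 'else', 'while' }.
From Call → Tail 'while': add FIRST(Tail) = { 'else', 'while' }.
Union: FIRST(Call) = { 'else', 'while' }.

{ 'else', 'while' }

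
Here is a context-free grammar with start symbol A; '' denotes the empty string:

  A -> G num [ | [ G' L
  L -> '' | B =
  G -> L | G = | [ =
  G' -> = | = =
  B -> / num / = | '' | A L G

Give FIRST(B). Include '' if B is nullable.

B -> / num / = contributes {/}.
B -> '' contributes ''.
From B -> A L G: add FIRST(A) = { /, =, [, num }.
Union: FIRST(B) = { /, =, [, num, '' }.

{ /, =, [, num, '' }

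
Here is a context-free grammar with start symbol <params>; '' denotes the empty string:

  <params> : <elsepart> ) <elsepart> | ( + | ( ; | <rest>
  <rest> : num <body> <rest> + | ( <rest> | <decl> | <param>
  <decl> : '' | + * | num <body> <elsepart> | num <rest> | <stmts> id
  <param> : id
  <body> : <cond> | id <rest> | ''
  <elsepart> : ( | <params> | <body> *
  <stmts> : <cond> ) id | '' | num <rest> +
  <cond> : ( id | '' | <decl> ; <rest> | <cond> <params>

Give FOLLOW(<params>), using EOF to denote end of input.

<params> is the start symbol, so EOF ∈ FOLLOW(<params>).
In <elsepart> : <params>: <params> is at the end, add FOLLOW(<elsepart>) = { EOF, (, ), *, +, ;, id, num }.
In <cond> : <cond> <params>: <params> is at the end, add FOLLOW(<cond>) = { EOF, (, ), *, +, ;, id, num }.
Union: FOLLOW(<params>) = { EOF, (, ), *, +, ;, id, num }.

{ EOF, (, ), *, +, ;, id, num }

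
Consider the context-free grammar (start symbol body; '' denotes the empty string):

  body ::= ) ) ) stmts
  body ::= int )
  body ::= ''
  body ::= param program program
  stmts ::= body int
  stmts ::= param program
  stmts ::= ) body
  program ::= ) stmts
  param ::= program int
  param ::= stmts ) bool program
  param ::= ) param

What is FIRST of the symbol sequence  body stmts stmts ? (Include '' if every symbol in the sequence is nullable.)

{ ), int }

Add FIRST(body)\{''} = { ), int }; body is nullable, continue.
Add FIRST(stmts) = { ), int }; stmts is not nullable, stop.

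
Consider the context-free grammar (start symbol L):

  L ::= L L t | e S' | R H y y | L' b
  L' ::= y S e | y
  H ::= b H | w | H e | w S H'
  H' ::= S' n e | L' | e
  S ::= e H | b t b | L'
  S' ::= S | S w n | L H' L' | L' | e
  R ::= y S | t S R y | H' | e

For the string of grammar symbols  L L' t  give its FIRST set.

{ b, e, t, y }

Add FIRST(L) = { b, e, t, y }; L is not nullable, stop.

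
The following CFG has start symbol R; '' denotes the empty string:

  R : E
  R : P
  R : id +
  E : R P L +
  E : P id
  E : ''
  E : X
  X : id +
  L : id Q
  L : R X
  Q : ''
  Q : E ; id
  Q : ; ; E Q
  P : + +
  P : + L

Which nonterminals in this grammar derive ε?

Directly nullable (have an ''-production): E, Q.
R : E with every symbol nullable, so R is nullable.
No other nonterminal has a production whose RHS symbols are all nullable.

{ E, Q, R }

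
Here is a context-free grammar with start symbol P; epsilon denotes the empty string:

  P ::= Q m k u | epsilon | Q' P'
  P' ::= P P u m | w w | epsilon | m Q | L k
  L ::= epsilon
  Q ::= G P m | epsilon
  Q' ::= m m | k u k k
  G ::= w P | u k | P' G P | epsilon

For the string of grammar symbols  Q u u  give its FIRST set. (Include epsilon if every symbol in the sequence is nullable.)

{ k, m, u, w }

Add FIRST(Q)\{epsilon} = { k, m, u, w }; Q is nullable, continue.
u is a terminal; add {u} and stop.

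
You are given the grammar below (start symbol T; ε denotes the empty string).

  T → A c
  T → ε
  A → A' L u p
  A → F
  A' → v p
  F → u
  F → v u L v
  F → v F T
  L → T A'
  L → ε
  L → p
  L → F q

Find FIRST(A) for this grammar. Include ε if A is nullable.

{ u, v }

From A → A' L u p: add FIRST(A') = { v }.
From A → F: add FIRST(F) = { u, v }.
Union: FIRST(A) = { u, v }.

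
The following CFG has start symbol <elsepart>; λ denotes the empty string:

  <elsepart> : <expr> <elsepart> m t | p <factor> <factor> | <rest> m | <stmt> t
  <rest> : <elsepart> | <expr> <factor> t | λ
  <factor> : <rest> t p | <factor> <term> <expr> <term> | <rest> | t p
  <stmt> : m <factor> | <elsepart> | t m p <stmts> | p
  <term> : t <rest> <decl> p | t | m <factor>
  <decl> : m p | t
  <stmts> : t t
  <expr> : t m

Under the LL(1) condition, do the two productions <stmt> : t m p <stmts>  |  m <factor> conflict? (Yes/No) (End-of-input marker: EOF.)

No

FIRST(t m p <stmts>) = { t } and FIRST(m <factor>) = { m }.
The FIRST sets are disjoint and neither alternative is nullable — no conflict.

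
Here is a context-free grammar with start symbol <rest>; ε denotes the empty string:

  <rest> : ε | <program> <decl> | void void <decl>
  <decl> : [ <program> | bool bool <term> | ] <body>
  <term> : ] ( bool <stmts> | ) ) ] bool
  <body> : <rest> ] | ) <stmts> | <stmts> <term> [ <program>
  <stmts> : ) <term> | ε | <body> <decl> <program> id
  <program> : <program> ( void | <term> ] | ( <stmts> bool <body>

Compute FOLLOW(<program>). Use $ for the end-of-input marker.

In <rest> : <program> <decl>: add FIRST(<decl>) = { [, ], bool }.
In <decl> : [ <program>: <program> is at the end, add FOLLOW(<decl>) = { $, (, ), ] }.
In <body> : <stmts> <term> [ <program>: <program> is at the end, add FOLLOW(<body>) = { $, (, ), [, ], bool, id }.
In <stmts> : <body> <decl> <program> id: add FIRST(id) = { id }.
In <program> : <program> ( void: add FIRST(( void) = { ( }.
Union: FOLLOW(<program>) = { $, (, ), [, ], bool, id }.

{ $, (, ), [, ], bool, id }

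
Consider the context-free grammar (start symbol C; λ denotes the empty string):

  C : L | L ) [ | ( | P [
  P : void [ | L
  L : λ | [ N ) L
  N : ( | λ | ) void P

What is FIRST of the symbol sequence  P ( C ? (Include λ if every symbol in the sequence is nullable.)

{ (, [, void }

Add FIRST(P)\{λ} = { [, void }; P is nullable, continue.
( is a terminal; add {(} and stop.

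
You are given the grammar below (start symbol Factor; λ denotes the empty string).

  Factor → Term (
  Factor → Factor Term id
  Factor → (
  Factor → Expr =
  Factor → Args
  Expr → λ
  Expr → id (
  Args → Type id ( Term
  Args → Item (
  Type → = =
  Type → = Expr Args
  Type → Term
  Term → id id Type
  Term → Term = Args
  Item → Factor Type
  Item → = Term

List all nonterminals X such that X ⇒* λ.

{ Expr }

Directly nullable (have an λ-production): Expr.
No other nonterminal has a production whose RHS symbols are all nullable.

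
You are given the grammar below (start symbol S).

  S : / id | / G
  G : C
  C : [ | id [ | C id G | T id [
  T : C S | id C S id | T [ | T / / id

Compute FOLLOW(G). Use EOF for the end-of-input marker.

{ EOF, /, [, id }

In S : / G: G is at the end, add FOLLOW(S) = { EOF, /, [, id }.
In C : C id G: G is at the end, add FOLLOW(C) = { EOF, /, [, id }.
Union: FOLLOW(G) = { EOF, /, [, id }.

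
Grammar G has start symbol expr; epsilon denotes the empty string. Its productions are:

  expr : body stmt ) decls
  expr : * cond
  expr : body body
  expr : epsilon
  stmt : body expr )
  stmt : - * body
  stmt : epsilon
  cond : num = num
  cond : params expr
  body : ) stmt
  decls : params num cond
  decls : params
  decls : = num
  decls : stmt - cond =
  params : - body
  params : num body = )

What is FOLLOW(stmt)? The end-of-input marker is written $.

{ $, ), *, -, =, num }

In expr : body stmt ) decls: add FIRST() decls) = { ) }.
In body : ) stmt: stmt is at the end, add FOLLOW(body) = { $, ), *, -, =, num }.
In decls : stmt - cond =: add FIRST(- cond =) = { - }.
Union: FOLLOW(stmt) = { $, ), *, -, =, num }.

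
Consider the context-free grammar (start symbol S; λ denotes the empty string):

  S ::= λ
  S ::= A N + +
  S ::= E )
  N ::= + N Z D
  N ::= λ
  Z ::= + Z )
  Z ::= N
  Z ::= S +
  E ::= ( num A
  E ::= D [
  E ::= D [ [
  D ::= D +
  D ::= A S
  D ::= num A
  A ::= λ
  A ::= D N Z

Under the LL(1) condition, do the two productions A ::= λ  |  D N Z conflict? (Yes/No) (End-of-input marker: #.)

FIRST(λ) = { λ } and FIRST(D N Z) = { (, +, [, num, λ }.
Both alternatives are nullable, violating the LL(1) condition.

Yes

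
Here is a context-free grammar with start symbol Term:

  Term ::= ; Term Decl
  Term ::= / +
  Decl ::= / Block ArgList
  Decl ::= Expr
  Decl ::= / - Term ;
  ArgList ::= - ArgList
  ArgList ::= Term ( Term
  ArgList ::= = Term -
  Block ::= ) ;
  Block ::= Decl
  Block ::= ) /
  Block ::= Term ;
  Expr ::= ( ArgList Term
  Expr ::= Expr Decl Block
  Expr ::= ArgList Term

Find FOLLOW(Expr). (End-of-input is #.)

{ #, (, ), -, /, ;, = }

In Decl ::= Expr: Expr is at the end, add FOLLOW(Decl) = { #, (, ), -, /, ;, = }.
In Expr ::= Expr Decl Block: add FIRST(Decl Block) = { (, -, /, ;, = }.
Union: FOLLOW(Expr) = { #, (, ), -, /, ;, = }.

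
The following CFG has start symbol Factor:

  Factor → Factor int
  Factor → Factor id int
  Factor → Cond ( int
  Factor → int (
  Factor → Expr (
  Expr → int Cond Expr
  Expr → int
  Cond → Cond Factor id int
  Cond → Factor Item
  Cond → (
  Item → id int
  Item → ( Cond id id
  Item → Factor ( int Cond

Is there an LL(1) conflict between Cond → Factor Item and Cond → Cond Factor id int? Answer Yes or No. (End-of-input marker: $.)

FIRST(Factor Item) = { (, int } and FIRST(Cond Factor id int) = { (, int }.
Both contain (, so the two alternatives are not disjoint — LL(1) conflict.

Yes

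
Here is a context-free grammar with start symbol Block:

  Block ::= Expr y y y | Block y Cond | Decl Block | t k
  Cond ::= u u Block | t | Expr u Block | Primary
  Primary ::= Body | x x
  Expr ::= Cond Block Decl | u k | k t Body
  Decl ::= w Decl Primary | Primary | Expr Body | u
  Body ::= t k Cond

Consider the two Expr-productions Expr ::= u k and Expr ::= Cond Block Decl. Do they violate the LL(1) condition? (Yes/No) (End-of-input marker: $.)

FIRST(u k) = { u } and FIRST(Cond Block Decl) = { k, t, u, x }.
Both contain u, so the two alternatives are not disjoint — LL(1) conflict.

Yes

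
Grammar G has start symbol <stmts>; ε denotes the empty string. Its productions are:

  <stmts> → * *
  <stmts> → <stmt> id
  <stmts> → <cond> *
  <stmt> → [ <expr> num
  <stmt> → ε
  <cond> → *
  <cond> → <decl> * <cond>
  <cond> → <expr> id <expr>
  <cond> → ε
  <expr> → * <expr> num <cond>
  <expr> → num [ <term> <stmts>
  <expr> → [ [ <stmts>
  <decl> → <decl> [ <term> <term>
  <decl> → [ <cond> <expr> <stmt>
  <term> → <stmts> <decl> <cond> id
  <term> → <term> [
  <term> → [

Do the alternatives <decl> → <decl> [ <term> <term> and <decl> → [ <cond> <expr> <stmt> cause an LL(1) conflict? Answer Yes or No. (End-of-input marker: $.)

Yes

FIRST(<decl> [ <term> <term>) = { [ } and FIRST([ <cond> <expr> <stmt>) = { [ }.
Both contain [, so the two alternatives are not disjoint — LL(1) conflict.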